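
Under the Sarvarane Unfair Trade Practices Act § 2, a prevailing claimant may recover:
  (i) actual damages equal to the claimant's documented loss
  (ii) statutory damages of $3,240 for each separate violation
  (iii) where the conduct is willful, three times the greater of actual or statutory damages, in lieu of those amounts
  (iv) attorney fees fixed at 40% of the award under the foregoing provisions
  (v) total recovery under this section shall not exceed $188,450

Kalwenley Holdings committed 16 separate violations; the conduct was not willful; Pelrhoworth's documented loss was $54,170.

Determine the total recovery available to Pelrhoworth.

$148,414

Statutory damages: 16 × $3,240 = $51,840
Conduct not willful: the in-lieu enhancement does not apply.
Actual plus statutory damages: $54,170 + $51,840 = $106,010
Attorney fees: 40% of $106,010 = $42,404
Total before cap: $106,010 + $42,404 = $148,414
Cap at $188,450: $148,414 is within the cap, no reduction.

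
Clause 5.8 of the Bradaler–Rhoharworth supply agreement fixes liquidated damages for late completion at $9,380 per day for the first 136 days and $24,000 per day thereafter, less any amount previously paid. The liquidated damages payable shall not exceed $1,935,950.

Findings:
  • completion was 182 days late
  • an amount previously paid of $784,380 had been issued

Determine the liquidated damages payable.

First 136 days: 136 × $9,380 = $1,275,680
Remaining days: (182 − 136) × $24,000 = $1,104,000
Accrued per-day damages: $1,275,680 + $1,104,000 = $2,379,680
Less amount previously paid: $2,379,680 − $784,380 = $1,595,300
Cap at $1,935,950: $1,595,300 is within the cap, no reduction.

$1,595,300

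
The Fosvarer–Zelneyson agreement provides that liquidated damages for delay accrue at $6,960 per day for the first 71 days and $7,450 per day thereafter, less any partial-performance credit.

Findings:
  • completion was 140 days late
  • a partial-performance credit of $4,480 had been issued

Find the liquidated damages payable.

First 71 days: 71 × $6,960 = $494,160
Remaining days: (140 − 71) × $7,450 = $514,050
Accrued per-day damages: $494,160 + $514,050 = $1,008,210
Less partial-performance credit: $1,008,210 − $4,480 = $1,003,730

$1,003,730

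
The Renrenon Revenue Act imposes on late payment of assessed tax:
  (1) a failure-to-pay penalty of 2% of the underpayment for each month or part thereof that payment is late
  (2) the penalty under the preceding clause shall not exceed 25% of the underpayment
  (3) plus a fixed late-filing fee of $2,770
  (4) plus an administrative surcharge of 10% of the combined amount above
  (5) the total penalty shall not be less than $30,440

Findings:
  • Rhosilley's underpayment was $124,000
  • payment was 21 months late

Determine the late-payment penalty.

$37,147

Accrued rate: 2% × 21 = 42%, capped at 25% → 25%
Failure-to-pay penalty: 25% of $124,000 = $31,000
Penalty before surcharge: $31,000 + $2,770 = $33,770
Administrative surcharge: 10% of $33,770 = $3,377
Total penalty: $33,770 + $3,377 = $37,147
Minimum $30,440: $37,147 meets the minimum, no increase.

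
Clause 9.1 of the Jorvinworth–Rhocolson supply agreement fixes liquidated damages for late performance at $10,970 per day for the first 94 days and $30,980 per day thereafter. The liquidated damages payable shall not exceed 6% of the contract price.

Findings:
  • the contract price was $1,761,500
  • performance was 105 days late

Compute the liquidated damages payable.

$105,690

First 94 days: 94 × $10,970 = $1,031,180
Remaining days: (105 − 94) × $30,980 = $340,780
Accrued per-day damages: $1,031,180 + $340,780 = $1,371,960
Cap: 6% of $1,761,500 = $105,690
Cap at $105,690: $1,371,960 exceeds the cap → $105,690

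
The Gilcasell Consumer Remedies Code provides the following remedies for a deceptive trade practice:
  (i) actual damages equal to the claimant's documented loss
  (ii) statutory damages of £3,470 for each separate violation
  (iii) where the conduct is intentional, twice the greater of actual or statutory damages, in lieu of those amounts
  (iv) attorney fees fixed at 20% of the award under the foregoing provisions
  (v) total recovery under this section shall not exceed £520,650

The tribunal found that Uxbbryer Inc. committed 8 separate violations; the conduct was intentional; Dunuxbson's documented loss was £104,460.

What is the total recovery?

Statutory damages: 8 × £3,470 = £27,760
Greater of actual damages (£104,460) or statutory damages (£27,760): £104,460
Doubled: 2 × £104,460 = £208,920
Attorney fees: 20% of £208,920 = £41,784
Total before cap: £208,920 + £41,784 = £250,704
Cap at £520,650: £250,704 is within the cap, no reduction.

£250,704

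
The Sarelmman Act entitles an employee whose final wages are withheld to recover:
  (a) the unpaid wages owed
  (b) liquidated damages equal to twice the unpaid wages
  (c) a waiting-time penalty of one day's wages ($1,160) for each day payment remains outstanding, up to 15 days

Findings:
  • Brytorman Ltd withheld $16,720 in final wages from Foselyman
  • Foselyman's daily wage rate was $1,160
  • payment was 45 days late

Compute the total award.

Doubled: 2 × $16,720 = $33,440
Penalty days: min(45, 15) = 15
Waiting-time penalty: 15 × $1,160 = $17,400
Total award: $16,720 + $33,440 + $17,400 = $67,560

$67,560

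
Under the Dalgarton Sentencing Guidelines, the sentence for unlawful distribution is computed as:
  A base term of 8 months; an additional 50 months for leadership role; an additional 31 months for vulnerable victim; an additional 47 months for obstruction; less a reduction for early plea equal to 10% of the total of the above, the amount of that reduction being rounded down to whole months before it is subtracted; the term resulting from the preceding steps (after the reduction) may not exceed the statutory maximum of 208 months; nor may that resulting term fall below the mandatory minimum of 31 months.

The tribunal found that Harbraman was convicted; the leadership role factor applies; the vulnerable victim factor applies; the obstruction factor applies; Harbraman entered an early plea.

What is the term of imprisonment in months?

Leadership role enhancement: +50 months
Vulnerable victim enhancement: +31 months
Obstruction enhancement: +47 months
Adjusted term: 8 months + 50 months + 31 months + 47 months = 136 months
Early plea reduction: 10% of 136 months = 13 months (rounded down)
After reduction: 136 − 13 = 123 months
Cap at 208 months: 123 months is within the cap, no reduction.
Minimum 31 months: 123 months meets the minimum, no increase.

123 months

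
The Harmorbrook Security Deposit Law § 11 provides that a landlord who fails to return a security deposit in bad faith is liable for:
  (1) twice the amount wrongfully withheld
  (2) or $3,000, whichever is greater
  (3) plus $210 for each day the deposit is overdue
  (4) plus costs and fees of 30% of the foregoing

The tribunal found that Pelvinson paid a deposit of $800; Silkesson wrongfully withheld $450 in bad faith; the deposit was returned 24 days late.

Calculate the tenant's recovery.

Doubled: 2 × $450 = $900
Minimum $3,000: $900 is below the minimum → $3,000
Late-return penalty: 24 × $210 = $5,040
Damages plus late penalty: $3,000 + $5,040 = $8,040
Costs and fees: 30% of $8,040 = $2,412
Total recovery: $8,040 + $2,412 = $10,452

$10,452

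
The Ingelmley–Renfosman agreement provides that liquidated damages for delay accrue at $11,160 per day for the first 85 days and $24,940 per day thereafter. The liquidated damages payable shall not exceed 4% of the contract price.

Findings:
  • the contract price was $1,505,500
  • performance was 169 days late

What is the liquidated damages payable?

First 85 days: 85 × $11,160 = $948,600
Remaining days: (169 − 85) × $24,940 = $2,094,960
Accrued per-day damages: $948,600 + $2,094,960 = $3,043,560
Cap: 4% of $1,505,500 = $60,220
Cap at $60,220: $3,043,560 exceeds the cap → $60,220

$60,220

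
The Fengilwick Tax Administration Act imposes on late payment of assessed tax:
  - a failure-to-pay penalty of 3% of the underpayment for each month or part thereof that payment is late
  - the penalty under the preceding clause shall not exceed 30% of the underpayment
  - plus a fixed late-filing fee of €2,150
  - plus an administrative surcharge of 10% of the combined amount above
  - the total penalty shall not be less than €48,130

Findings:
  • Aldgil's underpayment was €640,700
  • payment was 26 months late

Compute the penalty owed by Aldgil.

€213,796

Accrued rate: 3% × 26 = 78%, capped at 30% → 30%
Failure-to-pay penalty: 30% of €640,700 = €192,210
Penalty before surcharge: €192,210 + €2,150 = €194,360
Administrative surcharge: 10% of €194,360 = €19,436
Total penalty: €194,360 + €19,436 = €213,796
Minimum €48,130: €213,796 meets the minimum, no increase.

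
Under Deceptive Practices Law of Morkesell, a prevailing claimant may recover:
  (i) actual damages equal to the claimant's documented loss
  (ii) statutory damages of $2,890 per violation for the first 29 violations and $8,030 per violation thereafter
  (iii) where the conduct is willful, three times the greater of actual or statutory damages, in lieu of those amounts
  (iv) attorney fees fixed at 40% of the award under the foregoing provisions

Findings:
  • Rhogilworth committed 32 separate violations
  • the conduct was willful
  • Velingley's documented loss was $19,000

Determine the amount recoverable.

$453,180

First 29 violations: 29 × $2,890 = $83,810
Remaining violations: (32 − 29) × $8,030 = $24,090
Statutory damages: $83,810 + $24,090 = $107,900
Greater of actual damages ($19,000) or statutory damages ($107,900): $107,900
Trebled: 3 × $107,900 = $323,700
Attorney fees: 40% of $323,700 = $129,480
Total recovery: $323,700 + $129,480 = $453,180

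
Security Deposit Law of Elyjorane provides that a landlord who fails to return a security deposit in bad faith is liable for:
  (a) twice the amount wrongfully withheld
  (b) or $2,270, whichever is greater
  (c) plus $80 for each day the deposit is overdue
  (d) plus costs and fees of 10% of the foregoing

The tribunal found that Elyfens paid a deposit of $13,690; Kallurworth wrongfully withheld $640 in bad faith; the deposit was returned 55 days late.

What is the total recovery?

$7,337

Doubled: 2 × $640 = $1,280
Minimum $2,270: $1,280 is below the minimum → $2,270
Late-return penalty: 55 × $80 = $4,400
Damages plus late penalty: $2,270 + $4,400 = $6,670
Costs and fees: 10% of $6,670 = $667
Total recovery: $6,670 + $667 = $7,337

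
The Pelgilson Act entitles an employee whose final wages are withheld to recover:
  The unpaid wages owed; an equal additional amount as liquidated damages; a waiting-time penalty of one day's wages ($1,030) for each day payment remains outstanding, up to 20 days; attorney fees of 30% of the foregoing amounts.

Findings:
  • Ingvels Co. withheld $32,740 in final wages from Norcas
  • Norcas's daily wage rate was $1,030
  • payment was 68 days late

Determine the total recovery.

Liquidated damages (equal amount): $32,740
Penalty days: min(68, 20) = 20
Waiting-time penalty: 20 × $1,030 = $20,600
Subtotal: $32,740 + $32,740 + $20,600 = $86,080
Attorney fees: 30% of $86,080 = $25,824
Total award: $86,080 + $25,824 = $111,904

$111,904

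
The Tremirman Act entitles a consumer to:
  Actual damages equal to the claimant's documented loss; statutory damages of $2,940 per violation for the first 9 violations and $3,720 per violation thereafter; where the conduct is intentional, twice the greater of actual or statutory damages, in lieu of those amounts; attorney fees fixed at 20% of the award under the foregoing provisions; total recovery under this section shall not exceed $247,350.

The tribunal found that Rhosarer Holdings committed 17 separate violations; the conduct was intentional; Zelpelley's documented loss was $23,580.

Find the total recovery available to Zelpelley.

First 9 violations: 9 × $2,940 = $26,460
Remaining violations: (17 − 9) × $3,720 = $29,760
Statutory damages: $26,460 + $29,760 = $56,220
Greater of actual damages ($23,580) or statutory damages ($56,220): $56,220
Doubled: 2 × $56,220 = $112,440
Attorney fees: 20% of $112,440 = $22,488
Total before cap: $112,440 + $22,488 = $134,928
Cap at $247,350: $134,928 is within the cap, no reduction.

Total recovery: $134,928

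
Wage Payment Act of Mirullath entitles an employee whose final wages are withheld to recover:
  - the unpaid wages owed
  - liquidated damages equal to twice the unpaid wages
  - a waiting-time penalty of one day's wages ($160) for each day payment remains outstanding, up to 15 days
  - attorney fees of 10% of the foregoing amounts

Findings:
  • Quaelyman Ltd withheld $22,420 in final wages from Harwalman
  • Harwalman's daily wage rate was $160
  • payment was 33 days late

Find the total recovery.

Doubled: 2 × $22,420 = $44,840
Penalty days: min(33, 15) = 15
Waiting-time penalty: 15 × $160 = $2,400
Subtotal: $22,420 + $44,840 + $2,400 = $69,660
Attorney fees: 10% of $69,660 = $6,966
Total award: $69,660 + $6,966 = $76,626

$76,626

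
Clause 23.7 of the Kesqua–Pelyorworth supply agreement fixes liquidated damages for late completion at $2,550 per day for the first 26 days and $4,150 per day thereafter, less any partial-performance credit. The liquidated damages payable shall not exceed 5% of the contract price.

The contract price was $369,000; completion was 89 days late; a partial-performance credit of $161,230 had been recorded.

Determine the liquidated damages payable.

First 26 days: 26 × $2,550 = $66,300
Remaining days: (89 − 26) × $4,150 = $261,450
Accrued per-day damages: $66,300 + $261,450 = $327,750
Less partial-performance credit: $327,750 − $161,230 = $166,520
Cap: 5% of $369,000 = $18,450
Cap at $18,450: $166,520 exceeds the cap → $18,450

$18,450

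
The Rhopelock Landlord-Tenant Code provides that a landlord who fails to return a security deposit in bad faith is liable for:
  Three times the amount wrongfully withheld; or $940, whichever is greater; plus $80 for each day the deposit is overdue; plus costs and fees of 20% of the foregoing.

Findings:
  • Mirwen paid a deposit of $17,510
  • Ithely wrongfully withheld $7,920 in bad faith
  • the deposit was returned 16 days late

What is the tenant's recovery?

Trebled: 3 × $7,920 = $23,760
Minimum $940: $23,760 meets the minimum, no increase.
Late-return penalty: 16 × $80 = $1,280
Damages plus late penalty: $23,760 + $1,280 = $25,040
Costs and fees: 20% of $25,040 = $5,008
Total recovery: $25,040 + $5,008 = $30,048

$30,048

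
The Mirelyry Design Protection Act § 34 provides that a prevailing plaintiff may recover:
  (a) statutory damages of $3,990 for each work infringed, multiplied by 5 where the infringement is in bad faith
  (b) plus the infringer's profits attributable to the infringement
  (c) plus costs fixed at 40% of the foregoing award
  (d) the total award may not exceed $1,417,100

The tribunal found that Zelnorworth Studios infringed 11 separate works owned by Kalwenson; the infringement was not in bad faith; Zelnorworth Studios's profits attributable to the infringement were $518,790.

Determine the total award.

Statutory damages: 11 × $3,990 = $43,890
Infringement not in bad faith: no ×5 enhancement.
Combined award: $43,890 + $518,790 = $562,680
Costs: 40% of $562,680 = $225,072
Award plus costs: $562,680 + $225,072 = $787,752
Cap at $1,417,100: $787,752 is within the cap, no reduction.

$787,752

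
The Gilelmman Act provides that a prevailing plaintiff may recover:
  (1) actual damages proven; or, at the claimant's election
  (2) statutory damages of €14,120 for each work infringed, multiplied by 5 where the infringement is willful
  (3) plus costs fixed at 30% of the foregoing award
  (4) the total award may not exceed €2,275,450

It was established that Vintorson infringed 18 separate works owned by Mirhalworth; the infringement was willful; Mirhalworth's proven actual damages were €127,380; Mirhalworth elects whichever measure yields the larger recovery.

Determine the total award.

Statutory damages: 18 × €14,120 = €254,160
Multiplied by 5: 5 × €254,160 = €1,270,800
Greater of actual damages (€127,380) or enhanced statutory damages (€1,270,800): €1,270,800
Costs: 30% of €1,270,800 = €381,240
Award plus costs: €1,270,800 + €381,240 = €1,652,040
Cap at €2,275,450: €1,652,040 is within the cap, no reduction.

€1,652,040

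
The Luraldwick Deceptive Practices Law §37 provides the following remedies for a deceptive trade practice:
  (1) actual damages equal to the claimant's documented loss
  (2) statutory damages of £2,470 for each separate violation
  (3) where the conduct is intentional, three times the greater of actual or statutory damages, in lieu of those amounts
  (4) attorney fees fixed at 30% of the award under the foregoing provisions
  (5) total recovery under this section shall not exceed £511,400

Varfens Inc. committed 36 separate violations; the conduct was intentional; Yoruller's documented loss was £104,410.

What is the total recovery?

Total recovery: £407,199

Statutory damages: 36 × £2,470 = £88,920
Greater of actual damages (£104,410) or statutory damages (£88,920): £104,410
Trebled: 3 × £104,410 = £313,230
Attorney fees: 30% of £313,230 = £93,969
Total before cap: £313,230 + £93,969 = £407,199
Cap at £511,400: £407,199 is within the cap, no reduction.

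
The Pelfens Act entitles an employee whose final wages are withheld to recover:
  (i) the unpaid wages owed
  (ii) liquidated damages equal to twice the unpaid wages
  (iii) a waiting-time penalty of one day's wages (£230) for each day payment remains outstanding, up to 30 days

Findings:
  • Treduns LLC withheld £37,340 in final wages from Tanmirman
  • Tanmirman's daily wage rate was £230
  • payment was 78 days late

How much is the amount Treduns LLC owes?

£118,920

Doubled: 2 × £37,340 = £74,680
Penalty days: min(78, 30) = 30
Waiting-time penalty: 30 × £230 = £6,900
Total award: £37,340 + £74,680 + £6,900 = £118,920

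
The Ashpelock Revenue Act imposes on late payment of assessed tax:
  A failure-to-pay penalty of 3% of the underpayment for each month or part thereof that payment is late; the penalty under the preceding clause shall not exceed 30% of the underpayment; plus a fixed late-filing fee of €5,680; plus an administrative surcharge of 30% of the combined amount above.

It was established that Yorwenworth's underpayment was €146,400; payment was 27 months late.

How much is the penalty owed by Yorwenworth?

€64,480

Accrued rate: 3% × 27 = 81%, capped at 30% → 30%
Failure-to-pay penalty: 30% of €146,400 = €43,920
Penalty before surcharge: €43,920 + €5,680 = €49,600
Administrative surcharge: 30% of €49,600 = €14,880
Total penalty: €49,600 + €14,880 = €64,480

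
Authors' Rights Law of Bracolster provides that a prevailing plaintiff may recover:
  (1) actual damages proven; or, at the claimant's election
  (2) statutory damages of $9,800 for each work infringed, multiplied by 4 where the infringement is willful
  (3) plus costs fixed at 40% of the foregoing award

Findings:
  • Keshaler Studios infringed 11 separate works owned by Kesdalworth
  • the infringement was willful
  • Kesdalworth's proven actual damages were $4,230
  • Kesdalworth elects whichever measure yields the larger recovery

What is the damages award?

Award: $603,680

Statutory damages: 11 × $9,800 = $107,800
Multiplied by 4: 4 × $107,800 = $431,200
Greater of actual damages ($4,230) or enhanced statutory damages ($431,200): $431,200
Costs: 40% of $431,200 = $172,480
Award plus costs: $431,200 + $172,480 = $603,680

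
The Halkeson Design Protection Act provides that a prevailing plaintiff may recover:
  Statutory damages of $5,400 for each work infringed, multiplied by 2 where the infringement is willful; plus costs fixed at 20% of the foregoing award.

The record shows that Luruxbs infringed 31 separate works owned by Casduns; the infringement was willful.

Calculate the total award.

Statutory damages: 31 × $5,400 = $167,400
Doubled: 2 × $167,400 = $334,800
Costs: 20% of $334,800 = $66,960
Award plus costs: $334,800 + $66,960 = $401,760

$401,760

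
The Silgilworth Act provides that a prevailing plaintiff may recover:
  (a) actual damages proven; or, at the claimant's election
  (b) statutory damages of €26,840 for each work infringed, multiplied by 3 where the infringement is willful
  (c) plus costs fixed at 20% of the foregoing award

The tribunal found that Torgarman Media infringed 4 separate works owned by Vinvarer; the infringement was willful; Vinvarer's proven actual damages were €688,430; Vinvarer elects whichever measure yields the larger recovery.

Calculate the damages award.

Statutory damages: 4 × €26,840 = €107,360
Trebled: 3 × €107,360 = €322,080
Greater of actual damages (€688,430) or enhanced statutory damages (€322,080): €688,430
Costs: 20% of €688,430 = €137,686
Award plus costs: €688,430 + €137,686 = €826,116

Award: €826,116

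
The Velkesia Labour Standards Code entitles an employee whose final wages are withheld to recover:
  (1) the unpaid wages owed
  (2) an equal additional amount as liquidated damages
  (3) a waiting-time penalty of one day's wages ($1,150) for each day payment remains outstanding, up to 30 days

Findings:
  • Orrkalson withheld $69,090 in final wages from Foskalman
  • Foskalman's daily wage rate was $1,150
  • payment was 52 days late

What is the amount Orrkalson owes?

Total award: $172,680

Liquidated damages (equal amount): $69,090
Penalty days: min(52, 30) = 30
Waiting-time penalty: 30 × $1,150 = $34,500
Total award: $69,090 + $69,090 + $34,500 = $172,680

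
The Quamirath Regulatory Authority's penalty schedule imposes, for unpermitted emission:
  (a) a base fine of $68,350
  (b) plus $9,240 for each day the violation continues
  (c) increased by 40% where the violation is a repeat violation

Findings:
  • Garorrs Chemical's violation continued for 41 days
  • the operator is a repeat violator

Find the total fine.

Civil penalty: $626,066

Per-day component: 41 × $9,240 = $378,840
Base plus per-day: $68,350 + $378,840 = $447,190
Enhancement: 40% of $447,190 = $178,876
Enhanced fine: $447,190 + $178,876 = $626,066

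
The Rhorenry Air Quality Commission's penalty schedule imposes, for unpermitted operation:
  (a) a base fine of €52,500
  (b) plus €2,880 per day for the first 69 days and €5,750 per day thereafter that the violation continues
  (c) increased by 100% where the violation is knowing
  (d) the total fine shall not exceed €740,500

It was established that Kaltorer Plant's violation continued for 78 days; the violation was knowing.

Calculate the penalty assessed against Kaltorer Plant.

First 69 days: 69 × €2,880 = €198,720
Remaining days: (78 − 69) × €5,750 = €51,750
Per-day component: €198,720 + €51,750 = €250,470
Base plus per-day: €52,500 + €250,470 = €302,970
Enhancement: 100% of €302,970 = €302,970
Enhanced fine: €302,970 + €302,970 = €605,940
Cap at €740,500: €605,940 is within the cap, no reduction.

Civil penalty: €605,940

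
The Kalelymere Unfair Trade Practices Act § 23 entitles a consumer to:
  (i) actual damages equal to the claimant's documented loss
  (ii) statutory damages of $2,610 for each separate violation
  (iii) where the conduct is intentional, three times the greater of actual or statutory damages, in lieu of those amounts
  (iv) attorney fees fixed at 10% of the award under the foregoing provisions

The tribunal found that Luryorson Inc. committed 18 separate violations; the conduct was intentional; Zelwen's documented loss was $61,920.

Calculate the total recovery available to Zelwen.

Statutory damages: 18 × $2,610 = $46,980
Greater of actual damages ($61,920) or statutory damages ($46,980): $61,920
Trebled: 3 × $61,920 = $185,760
Attorney fees: 10% of $185,760 = $18,576
Total recovery: $185,760 + $18,576 = $204,336

$204,336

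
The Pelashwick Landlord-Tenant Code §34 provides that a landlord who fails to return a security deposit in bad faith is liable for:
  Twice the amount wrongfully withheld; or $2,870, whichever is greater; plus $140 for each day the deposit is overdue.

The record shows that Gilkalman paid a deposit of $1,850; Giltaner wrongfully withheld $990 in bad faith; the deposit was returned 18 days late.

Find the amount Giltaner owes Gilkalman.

Doubled: 2 × $990 = $1,980
Minimum $2,870: $1,980 is below the minimum → $2,870
Late-return penalty: 18 × $140 = $2,520
Damages plus late penalty: $2,870 + $2,520 = $5,390

$5,390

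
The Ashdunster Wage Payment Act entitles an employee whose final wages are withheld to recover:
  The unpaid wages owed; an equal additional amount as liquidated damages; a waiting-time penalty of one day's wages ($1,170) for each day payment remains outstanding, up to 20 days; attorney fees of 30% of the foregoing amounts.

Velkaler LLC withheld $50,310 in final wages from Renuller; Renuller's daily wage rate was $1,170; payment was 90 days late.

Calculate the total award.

$161,226

Liquidated damages (equal amount): $50,310
Penalty days: min(90, 20) = 20
Waiting-time penalty: 20 × $1,170 = $23,400
Subtotal: $50,310 + $50,310 + $23,400 = $124,020
Attorney fees: 30% of $124,020 = $37,206
Total award: $124,020 + $37,206 = $161,226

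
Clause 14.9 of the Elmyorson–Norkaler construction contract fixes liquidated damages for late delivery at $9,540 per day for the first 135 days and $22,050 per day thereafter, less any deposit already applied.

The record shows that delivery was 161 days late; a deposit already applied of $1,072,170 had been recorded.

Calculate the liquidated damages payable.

$789,030

First 135 days: 135 × $9,540 = $1,287,900
Remaining days: (161 − 135) × $22,050 = $573,300
Accrued per-day damages: $1,287,900 + $573,300 = $1,861,200
Less deposit already applied: $1,861,200 − $1,072,170 = $789,030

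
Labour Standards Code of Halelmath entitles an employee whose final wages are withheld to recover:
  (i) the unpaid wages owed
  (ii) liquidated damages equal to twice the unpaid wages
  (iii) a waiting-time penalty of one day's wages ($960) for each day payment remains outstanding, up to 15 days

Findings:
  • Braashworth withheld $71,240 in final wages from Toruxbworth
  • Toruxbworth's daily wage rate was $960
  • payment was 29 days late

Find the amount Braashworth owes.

Doubled: 2 × $71,240 = $142,480
Penalty days: min(29, 15) = 15
Waiting-time penalty: 15 × $960 = $14,400
Total award: $71,240 + $142,480 + $14,400 = $228,120

$228,120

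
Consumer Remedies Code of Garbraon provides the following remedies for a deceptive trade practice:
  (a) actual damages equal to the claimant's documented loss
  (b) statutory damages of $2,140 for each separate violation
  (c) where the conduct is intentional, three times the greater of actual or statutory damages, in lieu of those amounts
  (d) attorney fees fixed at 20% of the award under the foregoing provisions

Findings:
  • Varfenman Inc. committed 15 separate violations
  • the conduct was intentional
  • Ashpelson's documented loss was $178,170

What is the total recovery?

$641,412

Statutory damages: 15 × $2,140 = $32,100
Greater of actual damages ($178,170) or statutory damages ($32,100): $178,170
Trebled: 3 × $178,170 = $534,510
Attorney fees: 20% of $534,510 = $106,902
Total recovery: $534,510 + $106,902 = $641,412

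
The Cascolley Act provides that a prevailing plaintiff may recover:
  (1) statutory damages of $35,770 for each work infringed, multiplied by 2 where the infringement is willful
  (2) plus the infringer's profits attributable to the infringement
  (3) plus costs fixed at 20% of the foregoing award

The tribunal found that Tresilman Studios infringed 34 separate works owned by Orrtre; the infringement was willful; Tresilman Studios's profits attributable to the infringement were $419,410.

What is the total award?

Statutory damages: 34 × $35,770 = $1,216,180
Doubled: 2 × $1,216,180 = $2,432,360
Combined award: $2,432,360 + $419,410 = $2,851,770
Costs: 20% of $2,851,770 = $570,354
Award plus costs: $2,851,770 + $570,354 = $3,422,124

$3,422,124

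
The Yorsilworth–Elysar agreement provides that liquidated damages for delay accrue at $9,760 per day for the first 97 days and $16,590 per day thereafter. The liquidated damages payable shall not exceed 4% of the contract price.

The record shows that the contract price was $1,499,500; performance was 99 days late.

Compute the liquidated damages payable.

First 97 days: 97 × $9,760 = $946,720
Remaining days: (99 − 97) × $16,590 = $33,180
Accrued per-day damages: $946,720 + $33,180 = $979,900
Cap: 4% of $1,499,500 = $59,980
Cap at $59,980: $979,900 exceeds the cap → $59,980

$59,980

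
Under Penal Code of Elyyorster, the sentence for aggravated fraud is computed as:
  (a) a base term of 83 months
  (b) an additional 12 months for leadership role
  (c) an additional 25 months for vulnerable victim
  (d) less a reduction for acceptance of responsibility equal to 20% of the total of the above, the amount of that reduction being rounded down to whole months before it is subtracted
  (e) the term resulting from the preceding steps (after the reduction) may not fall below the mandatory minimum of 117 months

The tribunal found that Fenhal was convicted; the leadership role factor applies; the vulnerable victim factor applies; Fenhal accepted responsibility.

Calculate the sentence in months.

Leadership role enhancement: +12 months
Vulnerable victim enhancement: +25 months
Adjusted term: 83 months + 12 months + 25 months = 120 months
Acceptance of responsibility reduction: 20% of 120 months = 24 months (rounded down)
After reduction: 120 − 24 = 96 months
Minimum 117 months: 96 months is below the minimum → 117 months

117 months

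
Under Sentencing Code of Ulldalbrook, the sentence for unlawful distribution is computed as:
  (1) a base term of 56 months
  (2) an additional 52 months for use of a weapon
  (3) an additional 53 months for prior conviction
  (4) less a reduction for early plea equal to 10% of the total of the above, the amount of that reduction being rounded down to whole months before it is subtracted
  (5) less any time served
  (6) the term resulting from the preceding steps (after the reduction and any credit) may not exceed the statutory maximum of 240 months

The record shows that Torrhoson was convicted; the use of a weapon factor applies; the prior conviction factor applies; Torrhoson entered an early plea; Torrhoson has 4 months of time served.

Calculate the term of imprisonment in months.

141 months

Use of a weapon enhancement: +52 months
Prior conviction enhancement: +53 months
Adjusted term: 56 months + 52 months + 53 months = 161 months
Early plea reduction: 10% of 161 months = 16 months (rounded down)
After reduction: 161 − 16 = 145 months
Less time served: 145 months − 4 months = 141 months
Cap at 240 months: 141 months is within the cap, no reduction.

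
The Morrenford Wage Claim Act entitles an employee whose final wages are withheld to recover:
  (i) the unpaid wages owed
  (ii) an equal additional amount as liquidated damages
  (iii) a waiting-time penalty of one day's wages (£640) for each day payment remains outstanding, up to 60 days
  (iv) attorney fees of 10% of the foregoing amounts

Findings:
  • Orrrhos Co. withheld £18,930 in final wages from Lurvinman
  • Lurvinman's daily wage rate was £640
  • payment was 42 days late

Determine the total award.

Total award: £71,214

Liquidated damages (equal amount): £18,930
Penalty days: min(42, 60) = 42
Waiting-time penalty: 42 × £640 = £26,880
Subtotal: £18,930 + £18,930 + £26,880 = £64,740
Attorney fees: 10% of £64,740 = £6,474
Total award: £64,740 + £6,474 = £71,214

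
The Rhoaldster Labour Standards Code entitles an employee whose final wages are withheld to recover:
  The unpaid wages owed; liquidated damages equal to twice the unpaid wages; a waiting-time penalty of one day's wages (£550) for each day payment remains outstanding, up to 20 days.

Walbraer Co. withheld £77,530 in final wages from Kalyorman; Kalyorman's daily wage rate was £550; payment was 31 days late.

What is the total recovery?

Doubled: 2 × £77,530 = £155,060
Penalty days: min(31, 20) = 20
Waiting-time penalty: 20 × £550 = £11,000
Total award: £77,530 + £155,060 + £11,000 = £243,590

£243,590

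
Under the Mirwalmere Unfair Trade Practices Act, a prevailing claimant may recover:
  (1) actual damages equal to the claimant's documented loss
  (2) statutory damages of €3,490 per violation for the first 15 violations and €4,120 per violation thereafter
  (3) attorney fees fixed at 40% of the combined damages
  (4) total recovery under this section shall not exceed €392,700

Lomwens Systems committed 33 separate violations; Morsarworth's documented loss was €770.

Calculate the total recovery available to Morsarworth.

First 15 violations: 15 × €3,490 = €52,350
Remaining violations: (33 − 15) × €4,120 = €74,160
Statutory damages: €52,350 + €74,160 = €126,510
Combined damages: €770 + €126,510 = €127,280
Attorney fees: 40% of €127,280 = €50,912
Total before cap: €127,280 + €50,912 = €178,192
Cap at €392,700: €178,192 is within the cap, no reduction.

€178,192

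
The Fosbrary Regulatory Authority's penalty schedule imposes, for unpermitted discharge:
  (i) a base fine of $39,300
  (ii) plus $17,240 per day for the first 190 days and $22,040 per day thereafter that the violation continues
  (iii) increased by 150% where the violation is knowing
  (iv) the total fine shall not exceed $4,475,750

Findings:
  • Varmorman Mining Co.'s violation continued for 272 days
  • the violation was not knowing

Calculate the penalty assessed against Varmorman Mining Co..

$4,475,750

First 190 days: 190 × $17,240 = $3,275,600
Remaining days: (272 − 190) × $22,040 = $1,807,280
Per-day component: $3,275,600 + $1,807,280 = $5,082,880
Base plus per-day: $39,300 + $5,082,880 = $5,122,180
The violation was not knowing: no 150% increase.
Cap at $4,475,750: $5,122,180 exceeds the cap → $4,475,750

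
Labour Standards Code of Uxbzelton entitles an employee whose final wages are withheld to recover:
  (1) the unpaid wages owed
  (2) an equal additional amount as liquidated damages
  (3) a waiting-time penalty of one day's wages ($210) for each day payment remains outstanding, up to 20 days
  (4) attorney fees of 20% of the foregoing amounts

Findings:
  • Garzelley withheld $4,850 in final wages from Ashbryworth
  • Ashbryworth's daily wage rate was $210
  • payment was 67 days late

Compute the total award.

Total award: $16,680

Liquidated damages (equal amount): $4,850
Penalty days: min(67, 20) = 20
Waiting-time penalty: 20 × $210 = $4,200
Subtotal: $4,850 + $4,850 + $4,200 = $13,900
Attorney fees: 20% of $13,900 = $2,780
Total award: $13,900 + $2,780 = $16,680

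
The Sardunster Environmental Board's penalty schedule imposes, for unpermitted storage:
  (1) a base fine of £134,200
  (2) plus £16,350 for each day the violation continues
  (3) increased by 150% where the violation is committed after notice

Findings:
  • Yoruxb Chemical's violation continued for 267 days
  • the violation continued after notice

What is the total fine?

Civil penalty: £11,249,125

Per-day component: 267 × £16,350 = £4,365,450
Base plus per-day: £134,200 + £4,365,450 = £4,499,650
Enhancement: 150% of £4,499,650 = £6,749,475
Enhanced fine: £4,499,650 + £6,749,475 = £11,249,125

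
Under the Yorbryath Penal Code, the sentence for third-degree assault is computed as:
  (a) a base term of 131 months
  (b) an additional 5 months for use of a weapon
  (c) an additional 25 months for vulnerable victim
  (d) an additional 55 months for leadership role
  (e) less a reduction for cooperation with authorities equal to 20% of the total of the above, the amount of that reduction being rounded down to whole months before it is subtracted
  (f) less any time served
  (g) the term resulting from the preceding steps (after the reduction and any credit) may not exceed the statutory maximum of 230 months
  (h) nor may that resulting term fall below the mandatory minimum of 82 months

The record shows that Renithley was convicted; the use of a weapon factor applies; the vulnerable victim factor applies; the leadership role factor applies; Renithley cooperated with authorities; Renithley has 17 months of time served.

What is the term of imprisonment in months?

Use of a weapon enhancement: +5 months
Vulnerable victim enhancement: +25 months
Leadership role enhancement: +55 months
Adjusted term: 131 months + 5 months + 25 months + 55 months = 216 months
Cooperation with authorities reduction: 20% of 216 months = 43 months (rounded down)
After reduction: 216 − 43 = 173 months
Less time served: 173 months − 17 months = 156 months
Cap at 230 months: 156 months is within the cap, no reduction.
Minimum 82 months: 156 months meets the minimum, no increase.

156 months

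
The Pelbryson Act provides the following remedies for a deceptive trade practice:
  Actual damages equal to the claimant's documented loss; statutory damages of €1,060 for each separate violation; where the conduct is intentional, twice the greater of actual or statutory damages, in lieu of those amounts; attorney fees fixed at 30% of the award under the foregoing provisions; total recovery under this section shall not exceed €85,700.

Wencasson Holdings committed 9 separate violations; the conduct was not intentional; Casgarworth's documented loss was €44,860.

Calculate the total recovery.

Statutory damages: 9 × €1,060 = €9,540
Conduct not intentional: the in-lieu enhancement does not apply.
Actual plus statutory damages: €44,860 + €9,540 = €54,400
Attorney fees: 30% of €54,400 = €16,320
Total before cap: €54,400 + €16,320 = €70,720
Cap at €85,700: €70,720 is within the cap, no reduction.

€70,720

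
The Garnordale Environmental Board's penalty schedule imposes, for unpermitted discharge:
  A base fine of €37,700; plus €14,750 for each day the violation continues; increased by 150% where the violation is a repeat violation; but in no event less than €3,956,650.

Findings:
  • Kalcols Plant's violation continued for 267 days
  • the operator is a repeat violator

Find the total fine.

€9,939,875

Per-day component: 267 × €14,750 = €3,938,250
Base plus per-day: €37,700 + €3,938,250 = €3,975,950
Enhancement: 150% of €3,975,950 = €5,963,925
Enhanced fine: €3,975,950 + €5,963,925 = €9,939,875
Minimum €3,956,650: €9,939,875 meets the minimum, no increase.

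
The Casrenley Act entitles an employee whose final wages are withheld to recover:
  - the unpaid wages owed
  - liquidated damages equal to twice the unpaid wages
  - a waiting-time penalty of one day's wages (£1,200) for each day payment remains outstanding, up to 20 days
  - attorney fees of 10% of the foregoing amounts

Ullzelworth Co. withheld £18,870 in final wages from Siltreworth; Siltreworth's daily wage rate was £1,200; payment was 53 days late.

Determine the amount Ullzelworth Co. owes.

Doubled: 2 × £18,870 = £37,740
Penalty days: min(53, 20) = 20
Waiting-time penalty: 20 × £1,200 = £24,000
Subtotal: £18,870 + £37,740 + £24,000 = £80,610
Attorney fees: 10% of £80,610 = £8,061
Total award: £80,610 + £8,061 = £88,671

£88,671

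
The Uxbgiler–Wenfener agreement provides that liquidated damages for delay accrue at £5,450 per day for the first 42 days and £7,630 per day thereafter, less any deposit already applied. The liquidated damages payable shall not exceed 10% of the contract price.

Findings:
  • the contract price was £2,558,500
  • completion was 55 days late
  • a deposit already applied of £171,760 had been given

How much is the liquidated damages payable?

First 42 days: 42 × £5,450 = £228,900
Remaining days: (55 − 42) × £7,630 = £99,190
Accrued per-day damages: £228,900 + £99,190 = £328,090
Less deposit already applied: £328,090 − £171,760 = £156,330
Cap: 10% of £2,558,500 = £255,850
Cap at £255,850: £156,330 is within the cap, no reduction.

£156,330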